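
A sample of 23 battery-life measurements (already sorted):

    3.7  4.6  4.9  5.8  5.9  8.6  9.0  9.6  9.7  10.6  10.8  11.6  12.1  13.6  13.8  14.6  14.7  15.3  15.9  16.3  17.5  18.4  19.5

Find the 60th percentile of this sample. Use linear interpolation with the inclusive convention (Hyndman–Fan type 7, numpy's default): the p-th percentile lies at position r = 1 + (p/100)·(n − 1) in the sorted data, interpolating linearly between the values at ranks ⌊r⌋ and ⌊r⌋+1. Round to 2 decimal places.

13.64

n = 23.
r = 1 + (60/100)·(23 − 1) = 1 + 13.2 = 14.2.
Rank 14 is 13.6 and rank 15 is 13.8.
Interpolate: 13.6 + 0.2·(13.8 − 13.6) = 13.6 + 0.2·0.2 = 13.64.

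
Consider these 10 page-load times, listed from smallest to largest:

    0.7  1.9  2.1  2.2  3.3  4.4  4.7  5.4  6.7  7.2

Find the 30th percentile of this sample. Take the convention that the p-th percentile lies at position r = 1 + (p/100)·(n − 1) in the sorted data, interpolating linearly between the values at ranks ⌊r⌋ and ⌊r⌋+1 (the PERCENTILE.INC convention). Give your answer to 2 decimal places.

2.17

n = 10.
r = 1 + (30/100)·(10 − 1) = 1 + 2.7 = 3.7.
Rank 3 is 2.1 and rank 4 is 2.2.
Interpolate: 2.1 + 0.7·(2.2 − 2.1) = 2.1 + 0.7·0.1 = 2.17.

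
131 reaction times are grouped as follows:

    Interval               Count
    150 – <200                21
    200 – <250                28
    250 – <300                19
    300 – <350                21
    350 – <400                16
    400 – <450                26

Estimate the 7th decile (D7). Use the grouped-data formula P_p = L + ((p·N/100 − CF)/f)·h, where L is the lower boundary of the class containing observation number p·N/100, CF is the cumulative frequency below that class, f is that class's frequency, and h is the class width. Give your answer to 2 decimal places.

358.44

N = 131; target position k = 70/100 · 131 = 91.7.
Cumulative frequencies: 21, 49, 68, 89, 105, 131.
Observation 91.7 falls in the class 350 – <400.
L = 350, CF = 89, f = 16, h = 50.
P70 = 350 + ((91.7 − 89)/16)·50 = 350 + 8.4375 = 358.438.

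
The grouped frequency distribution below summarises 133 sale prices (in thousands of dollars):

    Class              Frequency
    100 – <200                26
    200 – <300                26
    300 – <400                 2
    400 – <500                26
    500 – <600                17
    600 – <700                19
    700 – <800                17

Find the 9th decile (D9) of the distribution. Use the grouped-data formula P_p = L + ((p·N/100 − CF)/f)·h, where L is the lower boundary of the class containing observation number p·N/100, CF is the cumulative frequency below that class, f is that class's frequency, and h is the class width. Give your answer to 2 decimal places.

721.76

N = 133; target position k = 90/100 · 133 = 119.7.
Cumulative frequencies: 26, 52, 54, 80, 97, 116, 133.
Observation 119.7 falls in the class 700 – <800.
L = 700, CF = 116, f = 17, h = 100.
P90 = 700 + ((119.7 − 116)/17)·100 = 700 + 21.7647 = 721.765.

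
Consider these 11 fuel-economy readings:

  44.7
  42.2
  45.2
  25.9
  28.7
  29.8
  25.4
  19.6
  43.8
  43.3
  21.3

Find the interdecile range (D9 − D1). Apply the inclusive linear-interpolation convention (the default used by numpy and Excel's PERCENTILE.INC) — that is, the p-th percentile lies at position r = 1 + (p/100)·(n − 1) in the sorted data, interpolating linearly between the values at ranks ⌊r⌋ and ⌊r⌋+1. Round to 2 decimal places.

23.40

Sorted: 19.6, 21.3, 25.4, 25.9, 28.7, 29.8, 42.2, 43.3, 43.8, 44.7, 45.2.
n = 11.
P10: r = 2 (integer) → 21.3.
P90: r = 10 (integer) → 44.7.
Difference: 44.7 − 21.3 = 23.4.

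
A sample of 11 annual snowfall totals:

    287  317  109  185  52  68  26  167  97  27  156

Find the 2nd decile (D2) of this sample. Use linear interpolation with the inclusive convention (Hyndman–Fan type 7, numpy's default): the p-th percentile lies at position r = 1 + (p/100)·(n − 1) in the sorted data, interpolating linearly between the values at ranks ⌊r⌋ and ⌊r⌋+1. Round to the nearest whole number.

Sorted: 26, 27, 52, 68, 97, 109, 156, 167, 185, 287, 317.
n = 11.
r = 1 + (20/100)·(11 − 1) = 1 + 2 = 3.
r is an integer, so P20 is the value at rank 3: 52.

52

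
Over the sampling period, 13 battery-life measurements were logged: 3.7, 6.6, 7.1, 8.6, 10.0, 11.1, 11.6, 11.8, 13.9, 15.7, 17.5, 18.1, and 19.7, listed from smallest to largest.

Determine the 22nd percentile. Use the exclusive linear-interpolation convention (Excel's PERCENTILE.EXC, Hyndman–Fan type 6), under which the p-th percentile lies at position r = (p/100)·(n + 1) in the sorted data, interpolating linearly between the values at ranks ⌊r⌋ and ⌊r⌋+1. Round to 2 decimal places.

7.22

n = 13.
r = (22/100)·(13 + 1) = 3.08.
Rank 3 is 7.1 and rank 4 is 8.6.
Interpolate: 7.1 + 0.08·(8.6 − 7.1) = 7.1 + 0.08·1.5 = 7.22.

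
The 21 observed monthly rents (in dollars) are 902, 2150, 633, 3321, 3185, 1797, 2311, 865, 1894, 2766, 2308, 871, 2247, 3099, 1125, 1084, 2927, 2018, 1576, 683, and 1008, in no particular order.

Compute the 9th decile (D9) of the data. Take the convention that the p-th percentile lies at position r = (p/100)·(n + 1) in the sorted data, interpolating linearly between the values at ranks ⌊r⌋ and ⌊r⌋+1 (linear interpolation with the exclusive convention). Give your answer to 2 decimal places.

Sorted: 633, 683, 865, 871, 902, 1008, 1084, 1125, 1576, 1797, 1894, 2018, 2150, 2247, 2308, 2311, 2766, 2927, 3099, 3185, 3321.
n = 21.
r = (90/100)·(21 + 1) = 19.8.
Rank 19 is 3099 and rank 20 is 3185.
Interpolate: 3099 + 0.8·(3185 − 3099) = 3099 + 0.8·86 = 3167.8.

3167.80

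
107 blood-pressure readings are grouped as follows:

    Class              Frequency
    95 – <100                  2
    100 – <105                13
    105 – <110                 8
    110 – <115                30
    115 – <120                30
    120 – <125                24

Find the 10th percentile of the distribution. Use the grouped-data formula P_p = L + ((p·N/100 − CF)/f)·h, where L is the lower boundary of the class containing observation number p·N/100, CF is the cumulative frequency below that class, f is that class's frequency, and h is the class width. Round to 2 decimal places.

N = 107; target position k = 10/100 · 107 = 10.7.
Cumulative frequencies: 2, 15, 23, 53, 83, 107.
Observation 10.7 falls in the class 100 – <105.
L = 100, CF = 2, f = 13, h = 5.
P10 = 100 + ((10.7 − 2)/13)·5 = 100 + 3.34615 = 103.346.

103.35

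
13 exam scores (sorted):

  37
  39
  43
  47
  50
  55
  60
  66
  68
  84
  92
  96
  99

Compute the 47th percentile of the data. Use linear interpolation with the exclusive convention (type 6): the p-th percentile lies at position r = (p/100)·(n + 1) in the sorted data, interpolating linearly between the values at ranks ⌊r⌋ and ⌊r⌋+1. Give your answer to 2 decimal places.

57.90

n = 13.
r = (47/100)·(13 + 1) = 6.58.
Rank 6 is 55 and rank 7 is 60.
Interpolate: 55 + 0.58·(60 − 55) = 55 + 0.58·5 = 57.9.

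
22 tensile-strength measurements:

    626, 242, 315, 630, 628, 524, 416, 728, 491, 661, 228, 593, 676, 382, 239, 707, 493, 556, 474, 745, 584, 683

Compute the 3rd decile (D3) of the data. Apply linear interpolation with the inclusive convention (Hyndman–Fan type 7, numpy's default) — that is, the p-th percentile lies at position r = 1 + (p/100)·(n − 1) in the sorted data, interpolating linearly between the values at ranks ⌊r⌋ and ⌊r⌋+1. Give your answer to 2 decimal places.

479.10

Sorted: 228, 239, 242, 315, 382, 416, 474, 491, 493, 524, 556, 584, 593, 626, 628, 630, 661, 676, 683, 707, 728, 745.
n = 22.
r = 1 + (30/100)·(22 − 1) = 1 + 6.3 = 7.3.
Rank 7 is 474 and rank 8 is 491.
Interpolate: 474 + 0.3·(491 − 474) = 474 + 0.3·17 = 479.1.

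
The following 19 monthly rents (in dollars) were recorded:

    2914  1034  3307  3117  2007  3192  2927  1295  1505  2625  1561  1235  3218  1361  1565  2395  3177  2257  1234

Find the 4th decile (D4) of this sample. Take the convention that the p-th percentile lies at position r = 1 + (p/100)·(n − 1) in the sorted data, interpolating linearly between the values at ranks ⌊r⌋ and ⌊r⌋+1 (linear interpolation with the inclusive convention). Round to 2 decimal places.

1653.40

Sorted: 1034, 1234, 1235, 1295, 1361, 1505, 1561, 1565, 2007, 2257, 2395, 2625, 2914, 2927, 3117, 3177, 3192, 3218, 3307.
n = 19.
r = 1 + (40/100)·(19 − 1) = 1 + 7.2 = 8.2.
Rank 8 is 1565 and rank 9 is 2007.
Interpolate: 1565 + 0.2·(2007 − 1565) = 1565 + 0.2·442 = 1653.4.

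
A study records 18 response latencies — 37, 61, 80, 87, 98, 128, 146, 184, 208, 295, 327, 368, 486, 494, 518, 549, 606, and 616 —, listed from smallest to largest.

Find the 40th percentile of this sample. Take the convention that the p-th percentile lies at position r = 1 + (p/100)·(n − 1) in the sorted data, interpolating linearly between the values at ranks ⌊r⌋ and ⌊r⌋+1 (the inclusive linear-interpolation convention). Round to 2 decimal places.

n = 18.
r = 1 + (40/100)·(18 − 1) = 1 + 6.8 = 7.8.
Rank 7 is 146 and rank 8 is 184.
Interpolate: 146 + 0.8·(184 − 146) = 146 + 0.8·38 = 176.4.

176.40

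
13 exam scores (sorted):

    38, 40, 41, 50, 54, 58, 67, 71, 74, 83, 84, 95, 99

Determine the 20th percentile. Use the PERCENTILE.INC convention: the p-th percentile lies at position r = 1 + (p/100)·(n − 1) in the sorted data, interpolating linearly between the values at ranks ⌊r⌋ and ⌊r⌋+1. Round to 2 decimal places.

44.60

n = 13.
r = 1 + (20/100)·(13 − 1) = 1 + 2.4 = 3.4.
Rank 3 is 41 and rank 4 is 50.
Interpolate: 41 + 0.4·(50 − 41) = 41 + 0.4·9 = 44.6.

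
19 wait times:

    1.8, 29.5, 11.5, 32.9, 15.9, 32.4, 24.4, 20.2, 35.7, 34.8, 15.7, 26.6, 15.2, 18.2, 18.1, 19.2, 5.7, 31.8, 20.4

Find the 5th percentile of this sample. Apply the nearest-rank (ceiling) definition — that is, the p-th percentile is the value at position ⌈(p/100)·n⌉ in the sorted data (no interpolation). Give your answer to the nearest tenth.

1.8

Sorted: 1.8, 5.7, 11.5, 15.2, 15.7, 15.9, 18.1, 18.2, 19.2, 20.2, 20.4, 24.4, 26.6, 29.5, 31.8, 32.4, 32.9, 34.8, 35.7.
n = 19.
Position = ⌈5/100 · 19⌉ = ⌈0.95⌉ = 1.
The value at rank 1 is 1.8.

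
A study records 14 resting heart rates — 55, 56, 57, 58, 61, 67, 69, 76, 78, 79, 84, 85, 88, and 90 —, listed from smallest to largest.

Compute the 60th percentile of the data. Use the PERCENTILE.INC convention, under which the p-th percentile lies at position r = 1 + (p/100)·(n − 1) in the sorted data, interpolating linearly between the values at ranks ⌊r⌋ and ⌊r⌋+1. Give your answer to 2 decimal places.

77.60

n = 14.
r = 1 + (60/100)·(14 − 1) = 1 + 7.8 = 8.8.
Rank 8 is 76 and rank 9 is 78.
Interpolate: 76 + 0.8·(78 − 76) = 76 + 0.8·2 = 77.6.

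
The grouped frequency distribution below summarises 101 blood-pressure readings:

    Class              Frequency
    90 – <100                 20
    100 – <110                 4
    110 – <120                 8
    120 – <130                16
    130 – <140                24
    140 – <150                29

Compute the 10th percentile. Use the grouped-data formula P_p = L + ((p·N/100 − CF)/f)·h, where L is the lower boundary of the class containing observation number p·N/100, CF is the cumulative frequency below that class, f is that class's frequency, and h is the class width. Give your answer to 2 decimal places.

95.05

N = 101; target position k = 10/100 · 101 = 10.1.
Cumulative frequencies: 20, 24, 32, 48, 72, 101.
Observation 10.1 falls in the class 90 – <100.
L = 90, CF = 0, f = 20, h = 10.
P10 = 90 + ((10.1 − 0)/20)·10 = 90 + 5.05 = 95.05.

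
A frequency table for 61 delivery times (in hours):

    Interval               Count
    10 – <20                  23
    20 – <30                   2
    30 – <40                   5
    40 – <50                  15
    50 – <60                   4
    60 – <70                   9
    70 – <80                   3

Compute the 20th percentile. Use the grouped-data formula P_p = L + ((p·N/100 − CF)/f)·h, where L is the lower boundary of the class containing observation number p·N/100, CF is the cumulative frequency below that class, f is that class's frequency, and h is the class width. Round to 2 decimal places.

15.30

N = 61; target position k = 20/100 · 61 = 12.2.
Cumulative frequencies: 23, 25, 30, 45, 49, 58, 61.
Observation 12.2 falls in the class 10 – <20.
L = 10, CF = 0, f = 23, h = 10.
P20 = 10 + ((12.2 − 0)/23)·10 = 10 + 5.30435 = 15.3043.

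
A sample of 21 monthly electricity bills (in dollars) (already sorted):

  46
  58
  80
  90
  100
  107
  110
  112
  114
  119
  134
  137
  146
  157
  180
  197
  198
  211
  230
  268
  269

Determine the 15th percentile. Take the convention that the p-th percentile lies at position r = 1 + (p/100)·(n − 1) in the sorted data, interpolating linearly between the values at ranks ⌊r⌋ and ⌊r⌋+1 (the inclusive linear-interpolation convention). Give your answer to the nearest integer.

90

n = 21.
r = 1 + (15/100)·(21 − 1) = 1 + 3 = 4.
r is an integer, so P15 is the value at rank 4: 90.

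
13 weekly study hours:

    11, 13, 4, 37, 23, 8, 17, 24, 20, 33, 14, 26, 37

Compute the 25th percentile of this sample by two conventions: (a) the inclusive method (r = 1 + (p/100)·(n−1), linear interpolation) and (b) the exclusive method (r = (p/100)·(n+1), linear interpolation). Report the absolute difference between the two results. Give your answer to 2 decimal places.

1.00

Sorted: 4, 8, 11, 13, 14, 17, 20, 23, 24, 26, 33, 37, 37.
n = 13.
(a) r = 4 → value at rank 4 = 13.
(b) r = 3.5; between ranks 3 (11) and 4 (13): 12.
|13 − 12| = 1.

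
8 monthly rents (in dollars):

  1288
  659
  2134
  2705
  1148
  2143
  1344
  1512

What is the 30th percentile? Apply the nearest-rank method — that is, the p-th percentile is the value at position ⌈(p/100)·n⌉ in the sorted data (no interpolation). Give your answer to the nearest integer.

Sorted: 659, 1148, 1288, 1344, 1512, 2134, 2143, 2705.
n = 8.
Position = ⌈30/100 · 8⌉ = ⌈2.4⌉ = 3.
The value at rank 3 is 1288.

1288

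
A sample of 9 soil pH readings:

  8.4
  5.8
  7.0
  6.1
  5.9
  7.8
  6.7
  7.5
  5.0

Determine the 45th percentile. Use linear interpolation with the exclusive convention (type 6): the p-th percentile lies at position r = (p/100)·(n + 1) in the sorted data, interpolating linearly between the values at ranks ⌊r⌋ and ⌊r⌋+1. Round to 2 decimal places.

Sorted: 5.0, 5.8, 5.9, 6.1, 6.7, 7.0, 7.5, 7.8, 8.4.
n = 9.
r = (45/100)·(9 + 1) = 4.5.
Rank 4 is 6.1 and rank 5 is 6.7.
Interpolate: 6.1 + 0.5·(6.7 − 6.1) = 6.1 + 0.5·0.6 = 6.4.

6.40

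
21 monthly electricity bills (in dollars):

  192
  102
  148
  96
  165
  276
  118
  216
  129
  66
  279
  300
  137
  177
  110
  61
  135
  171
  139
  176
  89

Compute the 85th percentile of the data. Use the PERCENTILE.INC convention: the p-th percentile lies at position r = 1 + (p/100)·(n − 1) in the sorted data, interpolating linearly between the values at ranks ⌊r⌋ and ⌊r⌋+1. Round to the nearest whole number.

216

Sorted: 61, 66, 89, 96, 102, 110, 118, 129, 135, 137, 139, 148, 165, 171, 176, 177, 192, 216, 276, 279, 300.
n = 21.
r = 1 + (85/100)·(21 − 1) = 1 + 17 = 18.
r is an integer, so P85 is the value at rank 18: 216.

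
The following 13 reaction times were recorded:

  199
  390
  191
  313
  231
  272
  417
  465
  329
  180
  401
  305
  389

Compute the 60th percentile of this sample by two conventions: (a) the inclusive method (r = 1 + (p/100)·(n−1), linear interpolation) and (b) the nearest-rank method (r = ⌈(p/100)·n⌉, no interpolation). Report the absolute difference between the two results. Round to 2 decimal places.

Sorted: 180, 191, 199, 231, 272, 305, 313, 329, 389, 390, 401, 417, 465.
n = 13.
(a) r = 8.2; between ranks 8 (329) and 9 (389): 341.
(b) the nearest-rank method: rank 8 → 329.
|341 − 329| = 12.

12.00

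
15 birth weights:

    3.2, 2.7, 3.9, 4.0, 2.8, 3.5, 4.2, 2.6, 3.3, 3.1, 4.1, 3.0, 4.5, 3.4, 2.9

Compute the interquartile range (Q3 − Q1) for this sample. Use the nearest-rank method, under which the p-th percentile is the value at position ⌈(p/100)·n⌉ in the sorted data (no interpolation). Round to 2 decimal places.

Sorted: 2.6, 2.7, 2.8, 2.9, 3.0, 3.1, 3.2, 3.3, 3.4, 3.5, 3.9, 4.0, 4.1, 4.2, 4.5.
n = 15.
P25: rank ⌈25/100·15⌉ = 4 → 2.9.
P75: rank ⌈75/100·15⌉ = 12 → 4.
Difference: 4 − 2.9 = 1.1.

1.10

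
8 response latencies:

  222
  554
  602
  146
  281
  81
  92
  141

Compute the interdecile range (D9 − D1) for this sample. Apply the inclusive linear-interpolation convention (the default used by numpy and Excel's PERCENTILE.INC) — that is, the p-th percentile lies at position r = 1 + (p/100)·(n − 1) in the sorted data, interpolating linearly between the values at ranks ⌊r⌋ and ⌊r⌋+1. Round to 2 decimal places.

Sorted: 81, 92, 141, 146, 222, 281, 554, 602.
n = 8.
P10: r = 1.7; ranks 1–2 are 81, 92; interpolating gives 88.7.
P90: r = 7.3; ranks 7–8 are 554, 602; interpolating gives 568.4.
Difference: 568.4 − 88.7 = 479.7.

479.70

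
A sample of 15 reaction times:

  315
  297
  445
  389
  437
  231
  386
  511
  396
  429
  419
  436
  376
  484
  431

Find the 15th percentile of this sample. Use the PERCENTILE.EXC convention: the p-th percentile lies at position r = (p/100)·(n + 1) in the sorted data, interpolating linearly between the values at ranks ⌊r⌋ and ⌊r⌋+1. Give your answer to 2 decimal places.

304.20

Sorted: 231, 297, 315, 376, 386, 389, 396, 419, 429, 431, 436, 437, 445, 484, 511.
n = 15.
r = (15/100)·(15 + 1) = 2.4.
Rank 2 is 297 and rank 3 is 315.
Interpolate: 297 + 0.4·(315 − 297) = 297 + 0.4·18 = 304.2.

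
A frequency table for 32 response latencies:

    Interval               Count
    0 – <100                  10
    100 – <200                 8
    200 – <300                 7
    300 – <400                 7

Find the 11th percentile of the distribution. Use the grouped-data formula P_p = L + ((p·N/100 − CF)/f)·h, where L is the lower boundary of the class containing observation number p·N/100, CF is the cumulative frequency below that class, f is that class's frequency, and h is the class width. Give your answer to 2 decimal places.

N = 32; target position k = 11/100 · 32 = 3.52.
Cumulative frequencies: 10, 18, 25, 32.
Observation 3.52 falls in the class 0 – <100.
L = 0, CF = 0, f = 10, h = 100.
P11 = 0 + ((3.52 − 0)/10)·100 = 0 + 35.2 = 35.2.

35.20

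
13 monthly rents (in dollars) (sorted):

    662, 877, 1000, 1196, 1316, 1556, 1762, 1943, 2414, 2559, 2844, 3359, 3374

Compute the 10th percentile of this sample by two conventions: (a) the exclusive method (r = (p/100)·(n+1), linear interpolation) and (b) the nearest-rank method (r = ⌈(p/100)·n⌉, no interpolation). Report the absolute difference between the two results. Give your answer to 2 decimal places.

129.00

n = 13.
(a) r = 1.4; between ranks 1 (662) and 2 (877): 748.
(b) the nearest-rank method: rank 2 → 877.
|748 − 877| = 129.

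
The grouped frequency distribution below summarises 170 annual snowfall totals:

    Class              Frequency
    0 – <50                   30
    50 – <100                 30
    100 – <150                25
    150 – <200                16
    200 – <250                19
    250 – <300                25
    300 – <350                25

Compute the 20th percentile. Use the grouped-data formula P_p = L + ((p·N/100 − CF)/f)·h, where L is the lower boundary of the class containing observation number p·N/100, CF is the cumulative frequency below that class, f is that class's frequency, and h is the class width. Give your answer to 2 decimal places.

N = 170; target position k = 20/100 · 170 = 34.
Cumulative frequencies: 30, 60, 85, 101, 120, 145, 170.
Observation 34 falls in the class 50 – <100.
L = 50, CF = 30, f = 30, h = 50.
P20 = 50 + ((34 − 30)/30)·50 = 50 + 6.66667 = 56.6667.

56.67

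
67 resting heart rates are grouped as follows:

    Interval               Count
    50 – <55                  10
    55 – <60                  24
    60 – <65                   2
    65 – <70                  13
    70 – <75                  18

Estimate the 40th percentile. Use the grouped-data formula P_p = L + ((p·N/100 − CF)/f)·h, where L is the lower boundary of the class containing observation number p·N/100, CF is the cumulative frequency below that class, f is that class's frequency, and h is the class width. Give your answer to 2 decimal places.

58.50

N = 67; target position k = 40/100 · 67 = 26.8.
Cumulative frequencies: 10, 34, 36, 49, 67.
Observation 26.8 falls in the class 55 – <60.
L = 55, CF = 10, f = 24, h = 5.
P40 = 55 + ((26.8 − 10)/24)·5 = 55 + 3.5 = 58.5.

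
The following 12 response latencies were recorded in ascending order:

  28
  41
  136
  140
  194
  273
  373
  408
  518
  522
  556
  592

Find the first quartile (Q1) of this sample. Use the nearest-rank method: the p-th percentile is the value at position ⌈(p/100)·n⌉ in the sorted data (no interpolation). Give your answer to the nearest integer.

n = 12.
Position = ⌈25/100 · 12⌉ = ⌈3⌉ = 3.
The value at rank 3 is 136.

136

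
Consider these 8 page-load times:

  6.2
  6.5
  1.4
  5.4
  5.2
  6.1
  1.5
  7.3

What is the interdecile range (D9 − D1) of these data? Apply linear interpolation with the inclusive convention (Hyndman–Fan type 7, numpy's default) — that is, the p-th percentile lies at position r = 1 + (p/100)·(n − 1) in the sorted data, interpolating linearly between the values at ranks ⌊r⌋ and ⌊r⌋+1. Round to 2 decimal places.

5.27

Sorted: 1.4, 1.5, 5.2, 5.4, 6.1, 6.2, 6.5, 7.3.
n = 8.
P10: r = 1.7; ranks 1–2 are 1.4, 1.5; interpolating gives 1.47.
P90: r = 7.3; ranks 7–8 are 6.5, 7.3; interpolating gives 6.74.
Difference: 6.74 − 1.47 = 5.27.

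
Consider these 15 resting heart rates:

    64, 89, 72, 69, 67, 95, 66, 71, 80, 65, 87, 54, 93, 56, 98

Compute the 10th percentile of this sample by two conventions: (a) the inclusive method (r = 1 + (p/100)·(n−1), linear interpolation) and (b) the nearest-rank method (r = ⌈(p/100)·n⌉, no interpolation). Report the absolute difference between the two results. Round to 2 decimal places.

3.20

Sorted: 54, 56, 64, 65, 66, 67, 69, 71, 72, 80, 87, 89, 93, 95, 98.
n = 15.
(a) r = 2.4; between ranks 2 (56) and 3 (64): 59.2.
(b) the nearest-rank method: rank 2 → 56.
|59.2 − 56| = 3.2.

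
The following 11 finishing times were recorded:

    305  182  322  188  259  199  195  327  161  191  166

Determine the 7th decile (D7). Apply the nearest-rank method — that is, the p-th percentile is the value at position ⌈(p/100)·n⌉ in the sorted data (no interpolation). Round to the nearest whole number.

Sorted: 161, 166, 182, 188, 191, 195, 199, 259, 305, 322, 327.
n = 11.
Position = ⌈70/100 · 11⌉ = ⌈7.7⌉ = 8.
The value at rank 8 is 259.

259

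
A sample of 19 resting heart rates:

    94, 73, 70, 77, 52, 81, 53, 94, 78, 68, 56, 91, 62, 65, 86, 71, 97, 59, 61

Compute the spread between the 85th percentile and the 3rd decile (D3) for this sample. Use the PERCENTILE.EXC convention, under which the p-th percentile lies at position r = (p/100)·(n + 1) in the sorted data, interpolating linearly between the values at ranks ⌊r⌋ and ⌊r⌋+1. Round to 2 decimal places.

32.00

Sorted: 52, 53, 56, 59, 61, 62, 65, 68, 70, 71, 73, 77, 78, 81, 86, 91, 94, 94, 97.
n = 19.
P30: r = 6 (integer) → 62.
P85: r = 17 (integer) → 94.
Difference: 94 − 62 = 32.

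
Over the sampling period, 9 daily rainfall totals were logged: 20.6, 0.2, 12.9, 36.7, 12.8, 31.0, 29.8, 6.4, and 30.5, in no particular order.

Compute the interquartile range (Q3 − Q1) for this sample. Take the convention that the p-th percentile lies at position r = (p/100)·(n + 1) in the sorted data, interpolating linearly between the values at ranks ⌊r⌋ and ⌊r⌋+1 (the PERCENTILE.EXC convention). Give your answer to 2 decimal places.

Sorted: 0.2, 6.4, 12.8, 12.9, 20.6, 29.8, 30.5, 31.0, 36.7.
n = 9.
P25: r = 2.5; ranks 2–3 are 6.4, 12.8; interpolating gives 9.6.
P75: r = 7.5; ranks 7–8 are 30.5, 31.0; interpolating gives 30.75.
Difference: 30.75 − 9.6 = 21.15.

21.15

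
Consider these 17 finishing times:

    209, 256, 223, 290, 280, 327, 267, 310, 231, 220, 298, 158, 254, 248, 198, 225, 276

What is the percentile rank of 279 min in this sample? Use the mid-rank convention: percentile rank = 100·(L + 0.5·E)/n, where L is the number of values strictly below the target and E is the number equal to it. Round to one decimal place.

70.6

Sorted: 158, 198, 209, 220, 223, 225, 231, 248, 254, 256, 267, 276, 280, 290, 298, 310, 327.
Count below 279: L = 12; count equal: E = 0; n = 17.
Percentile rank = 100·(12 + 0.5·0)/17 = 100·12/17 = 70.59.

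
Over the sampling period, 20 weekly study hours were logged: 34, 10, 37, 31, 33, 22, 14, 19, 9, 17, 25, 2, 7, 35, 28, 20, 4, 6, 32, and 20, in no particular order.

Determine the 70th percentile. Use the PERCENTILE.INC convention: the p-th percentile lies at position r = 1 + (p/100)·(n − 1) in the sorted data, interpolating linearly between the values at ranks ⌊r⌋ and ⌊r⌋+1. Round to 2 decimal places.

28.90

Sorted: 2, 4, 6, 7, 9, 10, 14, 17, 19, 20, 20, 22, 25, 28, 31, 32, 33, 34, 35, 37.
n = 20.
r = 1 + (70/100)·(20 − 1) = 1 + 13.3 = 14.3.
Rank 14 is 28 and rank 15 is 31.
Interpolate: 28 + 0.3·(31 − 28) = 28 + 0.3·3 = 28.9.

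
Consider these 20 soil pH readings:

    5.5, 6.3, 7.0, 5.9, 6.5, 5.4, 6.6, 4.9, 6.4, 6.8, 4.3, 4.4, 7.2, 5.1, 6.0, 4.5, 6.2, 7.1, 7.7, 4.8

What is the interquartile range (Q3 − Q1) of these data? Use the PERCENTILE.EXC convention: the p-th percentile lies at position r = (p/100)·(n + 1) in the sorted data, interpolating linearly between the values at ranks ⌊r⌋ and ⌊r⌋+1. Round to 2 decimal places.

1.80

Sorted: 4.3, 4.4, 4.5, 4.8, 4.9, 5.1, 5.4, 5.5, 5.9, 6.0, 6.2, 6.3, 6.4, 6.5, 6.6, 6.8, 7.0, 7.1, 7.2, 7.7.
n = 20.
P25: r = 5.25; ranks 5–6 are 4.9, 5.1; interpolating gives 4.95.
P75: r = 15.75; ranks 15–16 are 6.6, 6.8; interpolating gives 6.75.
Difference: 6.75 − 4.95 = 1.8.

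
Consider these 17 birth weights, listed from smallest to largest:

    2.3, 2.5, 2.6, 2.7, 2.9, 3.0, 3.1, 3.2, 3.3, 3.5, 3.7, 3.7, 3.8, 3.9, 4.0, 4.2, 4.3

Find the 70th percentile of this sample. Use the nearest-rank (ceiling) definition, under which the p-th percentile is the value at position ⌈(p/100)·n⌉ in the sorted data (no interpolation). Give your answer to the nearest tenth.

3.7

n = 17.
Position = ⌈70/100 · 17⌉ = ⌈11.9⌉ = 12.
The value at rank 12 is 3.7.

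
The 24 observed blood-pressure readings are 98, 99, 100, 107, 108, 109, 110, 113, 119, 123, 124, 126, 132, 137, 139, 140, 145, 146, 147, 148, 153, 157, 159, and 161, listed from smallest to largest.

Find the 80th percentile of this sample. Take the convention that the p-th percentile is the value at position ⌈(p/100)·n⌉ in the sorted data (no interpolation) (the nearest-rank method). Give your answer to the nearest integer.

148

n = 24.
Position = ⌈80/100 · 24⌉ = ⌈19.2⌉ = 20.
The value at rank 20 is 148.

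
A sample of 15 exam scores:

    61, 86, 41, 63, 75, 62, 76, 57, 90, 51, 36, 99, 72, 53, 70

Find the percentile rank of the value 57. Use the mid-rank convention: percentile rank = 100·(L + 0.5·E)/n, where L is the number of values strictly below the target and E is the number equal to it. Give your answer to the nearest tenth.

Sorted: 36, 41, 51, 53, 57, 61, 62, 63, 70, 72, 75, 76, 86, 90, 99.
Count below 57: L = 4; count equal: E = 1; n = 15.
Percentile rank = 100·(4 + 0.5·1)/15 = 100·4.5/15 = 30.

30.0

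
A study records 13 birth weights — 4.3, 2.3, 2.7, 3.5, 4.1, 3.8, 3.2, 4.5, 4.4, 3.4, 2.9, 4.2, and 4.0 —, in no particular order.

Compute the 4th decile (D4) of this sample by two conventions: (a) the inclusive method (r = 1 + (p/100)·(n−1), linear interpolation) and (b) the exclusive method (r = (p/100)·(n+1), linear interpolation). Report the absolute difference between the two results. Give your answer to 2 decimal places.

0.02

Sorted: 2.3, 2.7, 2.9, 3.2, 3.4, 3.5, 3.8, 4.0, 4.1, 4.2, 4.3, 4.4, 4.5.
n = 13.
(a) r = 5.8; between ranks 5 (3.4) and 6 (3.5): 3.48.
(b) r = 5.6; between ranks 5 (3.4) and 6 (3.5): 3.46.
|3.48 − 3.46| = 0.02.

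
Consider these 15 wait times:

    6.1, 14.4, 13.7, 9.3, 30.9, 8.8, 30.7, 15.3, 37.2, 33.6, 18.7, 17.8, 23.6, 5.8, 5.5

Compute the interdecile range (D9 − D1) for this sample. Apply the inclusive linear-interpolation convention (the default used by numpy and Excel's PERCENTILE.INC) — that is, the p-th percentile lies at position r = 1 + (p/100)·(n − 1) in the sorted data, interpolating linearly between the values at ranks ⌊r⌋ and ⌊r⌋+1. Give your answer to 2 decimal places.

26.60

Sorted: 5.5, 5.8, 6.1, 8.8, 9.3, 13.7, 14.4, 15.3, 17.8, 18.7, 23.6, 30.7, 30.9, 33.6, 37.2.
n = 15.
P10: r = 2.4; ranks 2–3 are 5.8, 6.1; interpolating gives 5.92.
P90: r = 13.6; ranks 13–14 are 30.9, 33.6; interpolating gives 32.52.
Difference: 32.52 − 5.92 = 26.6.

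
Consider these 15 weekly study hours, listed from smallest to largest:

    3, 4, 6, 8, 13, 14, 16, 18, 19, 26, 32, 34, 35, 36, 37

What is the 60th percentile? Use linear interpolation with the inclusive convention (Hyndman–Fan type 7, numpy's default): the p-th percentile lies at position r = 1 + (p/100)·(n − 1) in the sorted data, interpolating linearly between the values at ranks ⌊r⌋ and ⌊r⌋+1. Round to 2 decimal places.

21.80

n = 15.
r = 1 + (60/100)·(15 − 1) = 1 + 8.4 = 9.4.
Rank 9 is 19 and rank 10 is 26.
Interpolate: 19 + 0.4·(26 − 19) = 19 + 0.4·7 = 21.8.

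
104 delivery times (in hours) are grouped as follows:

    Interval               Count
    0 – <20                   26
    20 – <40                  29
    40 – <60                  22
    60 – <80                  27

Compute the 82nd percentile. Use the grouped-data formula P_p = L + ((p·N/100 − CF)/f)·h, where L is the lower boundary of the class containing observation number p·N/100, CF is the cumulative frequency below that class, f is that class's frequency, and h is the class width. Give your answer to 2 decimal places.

66.13

N = 104; target position k = 82/100 · 104 = 85.28.
Cumulative frequencies: 26, 55, 77, 104.
Observation 85.28 falls in the class 60 – <80.
L = 60, CF = 77, f = 27, h = 20.
P82 = 60 + ((85.28 − 77)/27)·20 = 60 + 6.13333 = 66.1333.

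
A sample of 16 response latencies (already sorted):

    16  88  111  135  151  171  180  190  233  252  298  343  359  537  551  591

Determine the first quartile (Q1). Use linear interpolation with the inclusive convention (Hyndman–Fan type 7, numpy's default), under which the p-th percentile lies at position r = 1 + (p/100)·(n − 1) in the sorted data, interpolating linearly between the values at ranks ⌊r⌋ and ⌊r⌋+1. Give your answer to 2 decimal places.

n = 16.
r = 1 + (25/100)·(16 − 1) = 1 + 3.75 = 4.75.
Rank 4 is 135 and rank 5 is 151.
Interpolate: 135 + 0.75·(151 − 135) = 135 + 0.75·16 = 147.

147.00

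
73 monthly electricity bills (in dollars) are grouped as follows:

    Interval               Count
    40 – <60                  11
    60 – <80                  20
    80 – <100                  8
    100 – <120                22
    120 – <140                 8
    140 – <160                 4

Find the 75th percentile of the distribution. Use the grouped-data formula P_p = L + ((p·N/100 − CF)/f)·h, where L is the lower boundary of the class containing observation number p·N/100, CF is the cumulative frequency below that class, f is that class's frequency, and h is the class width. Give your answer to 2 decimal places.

114.32

N = 73; target position k = 75/100 · 73 = 54.75.
Cumulative frequencies: 11, 31, 39, 61, 69, 73.
Observation 54.75 falls in the class 100 – <120.
L = 100, CF = 39, f = 22, h = 20.
P75 = 100 + ((54.75 − 39)/22)·20 = 100 + 14.3182 = 114.318.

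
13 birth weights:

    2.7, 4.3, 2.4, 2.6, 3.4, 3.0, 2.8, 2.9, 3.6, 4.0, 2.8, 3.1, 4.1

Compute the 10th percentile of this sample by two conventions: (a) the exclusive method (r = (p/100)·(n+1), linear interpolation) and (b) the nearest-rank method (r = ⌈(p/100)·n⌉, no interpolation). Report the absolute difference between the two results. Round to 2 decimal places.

Sorted: 2.4, 2.6, 2.7, 2.8, 2.8, 2.9, 3.0, 3.1, 3.4, 3.6, 4.0, 4.1, 4.3.
n = 13.
(a) r = 1.4; between ranks 1 (2.4) and 2 (2.6): 2.48.
(b) the nearest-rank method: rank 2 → 2.6.
|2.48 − 2.6| = 0.12.

0.12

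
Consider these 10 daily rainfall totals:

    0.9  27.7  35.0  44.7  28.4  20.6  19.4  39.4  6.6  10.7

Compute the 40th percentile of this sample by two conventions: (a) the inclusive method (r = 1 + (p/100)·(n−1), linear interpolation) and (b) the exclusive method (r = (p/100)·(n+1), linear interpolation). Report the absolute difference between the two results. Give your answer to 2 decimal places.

Sorted: 0.9, 6.6, 10.7, 19.4, 20.6, 27.7, 28.4, 35.0, 39.4, 44.7.
n = 10.
(a) r = 4.6; between ranks 4 (19.4) and 5 (20.6): 20.12.
(b) r = 4.4; between ranks 4 (19.4) and 5 (20.6): 19.88.
|20.12 − 19.88| = 0.24.

0.24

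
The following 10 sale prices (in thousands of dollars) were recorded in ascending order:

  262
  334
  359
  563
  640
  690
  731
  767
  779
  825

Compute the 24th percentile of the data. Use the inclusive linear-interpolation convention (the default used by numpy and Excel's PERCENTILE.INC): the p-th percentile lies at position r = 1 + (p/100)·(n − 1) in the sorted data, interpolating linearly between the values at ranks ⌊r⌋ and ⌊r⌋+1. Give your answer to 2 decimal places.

n = 10.
r = 1 + (24/100)·(10 − 1) = 1 + 2.16 = 3.16.
Rank 3 is 359 and rank 4 is 563.
Interpolate: 359 + 0.16·(563 − 359) = 359 + 0.16·204 = 391.64.

391.64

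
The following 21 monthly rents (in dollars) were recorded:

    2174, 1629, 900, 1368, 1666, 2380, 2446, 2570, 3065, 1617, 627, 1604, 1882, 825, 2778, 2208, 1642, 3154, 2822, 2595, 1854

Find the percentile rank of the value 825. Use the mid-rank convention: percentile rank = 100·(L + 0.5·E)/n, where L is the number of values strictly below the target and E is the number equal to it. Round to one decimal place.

7.1

Sorted: 627, 825, 900, 1368, 1604, 1617, 1629, 1642, 1666, 1854, 1882, 2174, 2208, 2380, 2446, 2570, 2595, 2778, 2822, 3065, 3154.
Count below 825: L = 1; count equal: E = 1; n = 21.
Percentile rank = 100·(1 + 0.5·1)/21 = 100·1.5/21 = 7.143.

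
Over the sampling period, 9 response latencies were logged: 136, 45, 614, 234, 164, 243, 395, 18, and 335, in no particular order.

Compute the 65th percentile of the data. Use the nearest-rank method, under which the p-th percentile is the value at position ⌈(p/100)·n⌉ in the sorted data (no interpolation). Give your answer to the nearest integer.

243

Sorted: 18, 45, 136, 164, 234, 243, 335, 395, 614.
n = 9.
Position = ⌈65/100 · 9⌉ = ⌈5.85⌉ = 6.
The value at rank 6 is 243.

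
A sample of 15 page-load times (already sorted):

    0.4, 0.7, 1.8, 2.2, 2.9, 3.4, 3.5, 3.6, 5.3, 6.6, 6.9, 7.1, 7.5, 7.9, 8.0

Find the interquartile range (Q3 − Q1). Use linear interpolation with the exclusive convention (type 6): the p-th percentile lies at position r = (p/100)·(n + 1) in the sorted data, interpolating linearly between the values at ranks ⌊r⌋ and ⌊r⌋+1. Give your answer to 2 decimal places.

n = 15.
P25: r = 4 (integer) → 2.2.
P75: r = 12 (integer) → 7.1.
Difference: 7.1 − 2.2 = 4.9.

4.90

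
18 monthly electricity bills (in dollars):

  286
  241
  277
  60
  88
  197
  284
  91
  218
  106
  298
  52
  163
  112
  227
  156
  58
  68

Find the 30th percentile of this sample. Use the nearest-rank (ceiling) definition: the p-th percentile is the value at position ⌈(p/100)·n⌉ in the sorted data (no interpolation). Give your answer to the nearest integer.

Sorted: 52, 58, 60, 68, 88, 91, 106, 112, 156, 163, 197, 218, 227, 241, 277, 284, 286, 298.
n = 18.
Position = ⌈30/100 · 18⌉ = ⌈5.4⌉ = 6.
The value at rank 6 is 91.

91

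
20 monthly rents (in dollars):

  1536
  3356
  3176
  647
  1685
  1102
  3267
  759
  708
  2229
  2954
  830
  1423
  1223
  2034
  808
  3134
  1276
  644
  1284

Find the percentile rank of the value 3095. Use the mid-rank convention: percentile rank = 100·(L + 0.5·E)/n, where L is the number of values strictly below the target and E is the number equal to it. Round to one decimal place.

80.0

Sorted: 644, 647, 708, 759, 808, 830, 1102, 1223, 1276, 1284, 1423, 1536, 1685, 2034, 2229, 2954, 3134, 3176, 3267, 3356.
Count below 3095: L = 16; count equal: E = 0; n = 20.
Percentile rank = 100·(16 + 0.5·0)/20 = 100·16/20 = 80.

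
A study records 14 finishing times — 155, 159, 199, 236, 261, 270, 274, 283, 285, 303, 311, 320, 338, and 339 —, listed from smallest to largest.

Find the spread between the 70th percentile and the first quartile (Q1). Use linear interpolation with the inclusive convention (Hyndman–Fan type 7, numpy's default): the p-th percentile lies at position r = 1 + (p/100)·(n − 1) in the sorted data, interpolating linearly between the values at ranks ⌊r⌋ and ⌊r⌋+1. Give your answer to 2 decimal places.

61.55

n = 14.
P25: r = 4.25; ranks 4–5 are 236, 261; interpolating gives 242.25.
P70: r = 10.1; ranks 10–11 are 303, 311; interpolating gives 303.8.
Difference: 303.8 − 242.25 = 61.55.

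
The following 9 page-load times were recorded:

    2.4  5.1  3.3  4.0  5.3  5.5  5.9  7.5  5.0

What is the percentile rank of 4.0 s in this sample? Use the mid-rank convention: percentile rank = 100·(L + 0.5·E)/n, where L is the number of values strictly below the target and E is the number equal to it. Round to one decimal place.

27.8

Sorted: 2.4, 3.3, 4.0, 5.0, 5.1, 5.3, 5.5, 5.9, 7.5.
Count below 4.0: L = 2; count equal: E = 1; n = 9.
Percentile rank = 100·(2 + 0.5·1)/9 = 100·2.5/9 = 27.78.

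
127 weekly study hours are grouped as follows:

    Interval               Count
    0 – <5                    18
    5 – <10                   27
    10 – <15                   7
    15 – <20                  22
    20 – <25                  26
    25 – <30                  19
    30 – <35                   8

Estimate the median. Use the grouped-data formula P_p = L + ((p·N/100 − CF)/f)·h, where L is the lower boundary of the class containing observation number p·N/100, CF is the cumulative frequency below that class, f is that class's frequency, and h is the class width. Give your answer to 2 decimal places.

17.61

N = 127; target position k = 50/100 · 127 = 63.5.
Cumulative frequencies: 18, 45, 52, 74, 100, 119, 127.
Observation 63.5 falls in the class 15 – <20.
L = 15, CF = 52, f = 22, h = 5.
P50 = 15 + ((63.5 − 52)/22)·5 = 15 + 2.61364 = 17.6136.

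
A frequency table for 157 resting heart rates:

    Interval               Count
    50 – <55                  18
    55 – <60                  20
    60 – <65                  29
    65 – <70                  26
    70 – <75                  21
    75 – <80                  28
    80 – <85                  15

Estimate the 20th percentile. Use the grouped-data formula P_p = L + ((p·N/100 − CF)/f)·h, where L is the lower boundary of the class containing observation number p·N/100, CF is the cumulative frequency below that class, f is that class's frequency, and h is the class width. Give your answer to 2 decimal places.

58.35

N = 157; target position k = 20/100 · 157 = 31.4.
Cumulative frequencies: 18, 38, 67, 93, 114, 142, 157.
Observation 31.4 falls in the class 55 – <60.
L = 55, CF = 18, f = 20, h = 5.
P20 = 55 + ((31.4 − 18)/20)·5 = 55 + 3.35 = 58.35.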